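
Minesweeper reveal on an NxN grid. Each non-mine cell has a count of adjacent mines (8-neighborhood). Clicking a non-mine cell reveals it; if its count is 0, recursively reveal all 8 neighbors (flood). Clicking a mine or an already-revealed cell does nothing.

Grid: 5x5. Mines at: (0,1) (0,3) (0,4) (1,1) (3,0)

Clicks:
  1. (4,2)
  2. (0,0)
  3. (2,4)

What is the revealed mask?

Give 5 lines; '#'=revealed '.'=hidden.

Click 1 (4,2) count=0: revealed 15 new [(1,2) (1,3) (1,4) (2,1) (2,2) (2,3) (2,4) (3,1) (3,2) (3,3) (3,4) (4,1) (4,2) (4,3) (4,4)] -> total=15
Click 2 (0,0) count=2: revealed 1 new [(0,0)] -> total=16
Click 3 (2,4) count=0: revealed 0 new [(none)] -> total=16

Answer: #....
..###
.####
.####
.####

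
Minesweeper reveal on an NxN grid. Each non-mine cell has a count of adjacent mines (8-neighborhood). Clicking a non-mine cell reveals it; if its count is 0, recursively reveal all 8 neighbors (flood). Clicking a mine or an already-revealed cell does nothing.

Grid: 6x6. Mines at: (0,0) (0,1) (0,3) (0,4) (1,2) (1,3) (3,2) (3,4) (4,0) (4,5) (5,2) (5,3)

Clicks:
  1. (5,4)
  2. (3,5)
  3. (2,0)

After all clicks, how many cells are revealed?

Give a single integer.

Click 1 (5,4) count=2: revealed 1 new [(5,4)] -> total=1
Click 2 (3,5) count=2: revealed 1 new [(3,5)] -> total=2
Click 3 (2,0) count=0: revealed 6 new [(1,0) (1,1) (2,0) (2,1) (3,0) (3,1)] -> total=8

Answer: 8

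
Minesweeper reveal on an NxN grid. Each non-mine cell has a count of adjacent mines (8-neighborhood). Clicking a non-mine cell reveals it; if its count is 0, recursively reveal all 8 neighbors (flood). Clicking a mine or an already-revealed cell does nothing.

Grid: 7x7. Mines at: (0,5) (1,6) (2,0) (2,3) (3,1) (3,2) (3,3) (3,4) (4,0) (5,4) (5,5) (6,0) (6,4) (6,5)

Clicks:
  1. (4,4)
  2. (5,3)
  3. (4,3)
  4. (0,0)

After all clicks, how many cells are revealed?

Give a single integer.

Answer: 13

Derivation:
Click 1 (4,4) count=4: revealed 1 new [(4,4)] -> total=1
Click 2 (5,3) count=2: revealed 1 new [(5,3)] -> total=2
Click 3 (4,3) count=4: revealed 1 new [(4,3)] -> total=3
Click 4 (0,0) count=0: revealed 10 new [(0,0) (0,1) (0,2) (0,3) (0,4) (1,0) (1,1) (1,2) (1,3) (1,4)] -> total=13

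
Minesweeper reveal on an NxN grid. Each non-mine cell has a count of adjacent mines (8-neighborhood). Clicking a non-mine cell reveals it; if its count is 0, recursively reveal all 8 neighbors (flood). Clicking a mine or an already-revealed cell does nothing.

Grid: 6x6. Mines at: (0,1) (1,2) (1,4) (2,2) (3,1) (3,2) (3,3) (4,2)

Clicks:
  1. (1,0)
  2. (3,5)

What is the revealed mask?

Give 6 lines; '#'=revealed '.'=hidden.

Answer: ......
#.....
....##
....##
...###
...###

Derivation:
Click 1 (1,0) count=1: revealed 1 new [(1,0)] -> total=1
Click 2 (3,5) count=0: revealed 10 new [(2,4) (2,5) (3,4) (3,5) (4,3) (4,4) (4,5) (5,3) (5,4) (5,5)] -> total=11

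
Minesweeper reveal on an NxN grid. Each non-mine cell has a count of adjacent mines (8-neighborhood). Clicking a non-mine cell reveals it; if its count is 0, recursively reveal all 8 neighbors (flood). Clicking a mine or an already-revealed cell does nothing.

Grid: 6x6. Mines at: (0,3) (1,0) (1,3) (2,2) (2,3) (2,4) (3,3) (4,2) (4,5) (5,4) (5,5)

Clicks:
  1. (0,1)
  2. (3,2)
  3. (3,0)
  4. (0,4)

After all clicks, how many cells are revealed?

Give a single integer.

Answer: 11

Derivation:
Click 1 (0,1) count=1: revealed 1 new [(0,1)] -> total=1
Click 2 (3,2) count=4: revealed 1 new [(3,2)] -> total=2
Click 3 (3,0) count=0: revealed 8 new [(2,0) (2,1) (3,0) (3,1) (4,0) (4,1) (5,0) (5,1)] -> total=10
Click 4 (0,4) count=2: revealed 1 new [(0,4)] -> total=11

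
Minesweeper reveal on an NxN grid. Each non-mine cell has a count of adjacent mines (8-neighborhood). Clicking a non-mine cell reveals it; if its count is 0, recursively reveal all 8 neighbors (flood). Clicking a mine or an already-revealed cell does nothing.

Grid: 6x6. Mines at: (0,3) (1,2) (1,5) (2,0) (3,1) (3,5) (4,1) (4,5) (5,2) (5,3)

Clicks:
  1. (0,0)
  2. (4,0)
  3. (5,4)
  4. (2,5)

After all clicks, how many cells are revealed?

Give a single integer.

Answer: 7

Derivation:
Click 1 (0,0) count=0: revealed 4 new [(0,0) (0,1) (1,0) (1,1)] -> total=4
Click 2 (4,0) count=2: revealed 1 new [(4,0)] -> total=5
Click 3 (5,4) count=2: revealed 1 new [(5,4)] -> total=6
Click 4 (2,5) count=2: revealed 1 new [(2,5)] -> total=7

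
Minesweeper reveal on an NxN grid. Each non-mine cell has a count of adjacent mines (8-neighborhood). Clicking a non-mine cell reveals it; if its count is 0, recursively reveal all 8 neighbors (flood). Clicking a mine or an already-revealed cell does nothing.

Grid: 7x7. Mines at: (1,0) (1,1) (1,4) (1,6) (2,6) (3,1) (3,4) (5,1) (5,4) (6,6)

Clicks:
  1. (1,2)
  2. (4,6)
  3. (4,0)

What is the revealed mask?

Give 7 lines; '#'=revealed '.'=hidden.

Click 1 (1,2) count=1: revealed 1 new [(1,2)] -> total=1
Click 2 (4,6) count=0: revealed 6 new [(3,5) (3,6) (4,5) (4,6) (5,5) (5,6)] -> total=7
Click 3 (4,0) count=2: revealed 1 new [(4,0)] -> total=8

Answer: .......
..#....
.......
.....##
#....##
.....##
.......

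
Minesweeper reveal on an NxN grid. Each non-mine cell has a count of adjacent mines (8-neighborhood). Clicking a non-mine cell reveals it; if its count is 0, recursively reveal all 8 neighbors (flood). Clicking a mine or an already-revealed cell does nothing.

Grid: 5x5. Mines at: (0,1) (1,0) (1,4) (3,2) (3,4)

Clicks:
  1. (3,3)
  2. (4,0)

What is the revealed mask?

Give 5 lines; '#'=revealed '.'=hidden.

Click 1 (3,3) count=2: revealed 1 new [(3,3)] -> total=1
Click 2 (4,0) count=0: revealed 6 new [(2,0) (2,1) (3,0) (3,1) (4,0) (4,1)] -> total=7

Answer: .....
.....
##...
##.#.
##...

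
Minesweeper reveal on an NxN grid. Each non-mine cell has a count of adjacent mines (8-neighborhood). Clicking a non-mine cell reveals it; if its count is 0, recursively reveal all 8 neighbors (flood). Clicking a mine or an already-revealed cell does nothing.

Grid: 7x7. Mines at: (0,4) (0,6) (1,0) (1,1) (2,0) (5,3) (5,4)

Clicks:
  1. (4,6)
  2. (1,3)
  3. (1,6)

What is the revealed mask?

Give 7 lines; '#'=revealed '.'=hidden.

Click 1 (4,6) count=0: revealed 35 new [(1,2) (1,3) (1,4) (1,5) (1,6) (2,1) (2,2) (2,3) (2,4) (2,5) (2,6) (3,0) (3,1) (3,2) (3,3) (3,4) (3,5) (3,6) (4,0) (4,1) (4,2) (4,3) (4,4) (4,5) (4,6) (5,0) (5,1) (5,2) (5,5) (5,6) (6,0) (6,1) (6,2) (6,5) (6,6)] -> total=35
Click 2 (1,3) count=1: revealed 0 new [(none)] -> total=35
Click 3 (1,6) count=1: revealed 0 new [(none)] -> total=35

Answer: .......
..#####
.######
#######
#######
###..##
###..##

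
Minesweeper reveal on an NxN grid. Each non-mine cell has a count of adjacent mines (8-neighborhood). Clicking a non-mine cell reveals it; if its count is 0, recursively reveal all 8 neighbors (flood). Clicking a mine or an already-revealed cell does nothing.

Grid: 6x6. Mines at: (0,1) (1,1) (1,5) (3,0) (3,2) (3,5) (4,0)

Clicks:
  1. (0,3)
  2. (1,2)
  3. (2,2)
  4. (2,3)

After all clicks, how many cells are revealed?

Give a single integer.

Click 1 (0,3) count=0: revealed 9 new [(0,2) (0,3) (0,4) (1,2) (1,3) (1,4) (2,2) (2,3) (2,4)] -> total=9
Click 2 (1,2) count=2: revealed 0 new [(none)] -> total=9
Click 3 (2,2) count=2: revealed 0 new [(none)] -> total=9
Click 4 (2,3) count=1: revealed 0 new [(none)] -> total=9

Answer: 9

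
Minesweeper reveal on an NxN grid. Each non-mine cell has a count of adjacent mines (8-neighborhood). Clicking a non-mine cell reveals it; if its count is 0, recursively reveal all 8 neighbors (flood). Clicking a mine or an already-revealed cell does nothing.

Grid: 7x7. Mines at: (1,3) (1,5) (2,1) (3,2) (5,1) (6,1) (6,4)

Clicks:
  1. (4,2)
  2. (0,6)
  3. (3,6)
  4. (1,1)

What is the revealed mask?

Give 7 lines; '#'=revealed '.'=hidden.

Click 1 (4,2) count=2: revealed 1 new [(4,2)] -> total=1
Click 2 (0,6) count=1: revealed 1 new [(0,6)] -> total=2
Click 3 (3,6) count=0: revealed 18 new [(2,3) (2,4) (2,5) (2,6) (3,3) (3,4) (3,5) (3,6) (4,3) (4,4) (4,5) (4,6) (5,3) (5,4) (5,5) (5,6) (6,5) (6,6)] -> total=20
Click 4 (1,1) count=1: revealed 1 new [(1,1)] -> total=21

Answer: ......#
.#.....
...####
...####
..#####
...####
.....##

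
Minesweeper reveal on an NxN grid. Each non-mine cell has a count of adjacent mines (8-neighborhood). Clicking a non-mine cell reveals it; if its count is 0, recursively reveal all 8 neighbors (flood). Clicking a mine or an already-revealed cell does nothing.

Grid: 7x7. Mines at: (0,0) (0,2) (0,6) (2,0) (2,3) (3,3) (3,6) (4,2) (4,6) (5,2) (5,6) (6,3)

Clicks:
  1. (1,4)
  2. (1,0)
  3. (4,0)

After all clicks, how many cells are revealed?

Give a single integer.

Answer: 10

Derivation:
Click 1 (1,4) count=1: revealed 1 new [(1,4)] -> total=1
Click 2 (1,0) count=2: revealed 1 new [(1,0)] -> total=2
Click 3 (4,0) count=0: revealed 8 new [(3,0) (3,1) (4,0) (4,1) (5,0) (5,1) (6,0) (6,1)] -> total=10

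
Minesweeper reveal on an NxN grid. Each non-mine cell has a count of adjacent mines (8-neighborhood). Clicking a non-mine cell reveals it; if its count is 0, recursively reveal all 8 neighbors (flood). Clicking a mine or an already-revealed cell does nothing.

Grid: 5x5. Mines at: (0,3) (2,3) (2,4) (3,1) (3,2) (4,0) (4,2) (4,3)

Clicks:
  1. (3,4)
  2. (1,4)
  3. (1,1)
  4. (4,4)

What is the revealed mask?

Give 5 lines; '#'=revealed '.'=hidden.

Answer: ###..
###.#
###..
....#
....#

Derivation:
Click 1 (3,4) count=3: revealed 1 new [(3,4)] -> total=1
Click 2 (1,4) count=3: revealed 1 new [(1,4)] -> total=2
Click 3 (1,1) count=0: revealed 9 new [(0,0) (0,1) (0,2) (1,0) (1,1) (1,2) (2,0) (2,1) (2,2)] -> total=11
Click 4 (4,4) count=1: revealed 1 new [(4,4)] -> total=12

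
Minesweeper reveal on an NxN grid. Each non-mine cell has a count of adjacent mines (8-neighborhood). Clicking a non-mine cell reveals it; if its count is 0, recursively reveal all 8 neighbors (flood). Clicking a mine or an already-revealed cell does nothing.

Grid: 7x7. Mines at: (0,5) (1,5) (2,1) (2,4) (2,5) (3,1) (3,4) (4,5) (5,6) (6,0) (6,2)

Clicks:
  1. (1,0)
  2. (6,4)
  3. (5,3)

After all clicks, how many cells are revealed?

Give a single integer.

Click 1 (1,0) count=1: revealed 1 new [(1,0)] -> total=1
Click 2 (6,4) count=0: revealed 6 new [(5,3) (5,4) (5,5) (6,3) (6,4) (6,5)] -> total=7
Click 3 (5,3) count=1: revealed 0 new [(none)] -> total=7

Answer: 7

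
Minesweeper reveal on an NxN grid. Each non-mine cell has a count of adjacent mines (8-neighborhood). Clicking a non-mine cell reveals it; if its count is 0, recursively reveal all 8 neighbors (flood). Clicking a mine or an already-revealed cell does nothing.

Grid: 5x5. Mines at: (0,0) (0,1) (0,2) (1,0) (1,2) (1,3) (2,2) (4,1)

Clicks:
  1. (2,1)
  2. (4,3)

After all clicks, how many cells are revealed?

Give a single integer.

Click 1 (2,1) count=3: revealed 1 new [(2,1)] -> total=1
Click 2 (4,3) count=0: revealed 8 new [(2,3) (2,4) (3,2) (3,3) (3,4) (4,2) (4,3) (4,4)] -> total=9

Answer: 9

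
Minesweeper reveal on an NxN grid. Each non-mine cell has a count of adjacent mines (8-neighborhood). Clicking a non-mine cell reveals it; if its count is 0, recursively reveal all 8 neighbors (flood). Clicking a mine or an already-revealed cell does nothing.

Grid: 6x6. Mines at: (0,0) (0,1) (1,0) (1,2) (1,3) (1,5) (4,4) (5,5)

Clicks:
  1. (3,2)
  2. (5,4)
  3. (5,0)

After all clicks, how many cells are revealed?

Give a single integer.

Answer: 17

Derivation:
Click 1 (3,2) count=0: revealed 16 new [(2,0) (2,1) (2,2) (2,3) (3,0) (3,1) (3,2) (3,3) (4,0) (4,1) (4,2) (4,3) (5,0) (5,1) (5,2) (5,3)] -> total=16
Click 2 (5,4) count=2: revealed 1 new [(5,4)] -> total=17
Click 3 (5,0) count=0: revealed 0 new [(none)] -> total=17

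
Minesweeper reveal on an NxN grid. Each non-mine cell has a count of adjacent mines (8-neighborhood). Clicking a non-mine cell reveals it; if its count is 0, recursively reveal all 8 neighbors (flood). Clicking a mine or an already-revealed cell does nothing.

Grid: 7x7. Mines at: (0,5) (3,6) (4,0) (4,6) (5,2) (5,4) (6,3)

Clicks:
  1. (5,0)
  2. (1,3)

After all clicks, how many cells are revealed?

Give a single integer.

Answer: 29

Derivation:
Click 1 (5,0) count=1: revealed 1 new [(5,0)] -> total=1
Click 2 (1,3) count=0: revealed 28 new [(0,0) (0,1) (0,2) (0,3) (0,4) (1,0) (1,1) (1,2) (1,3) (1,4) (1,5) (2,0) (2,1) (2,2) (2,3) (2,4) (2,5) (3,0) (3,1) (3,2) (3,3) (3,4) (3,5) (4,1) (4,2) (4,3) (4,4) (4,5)] -> total=29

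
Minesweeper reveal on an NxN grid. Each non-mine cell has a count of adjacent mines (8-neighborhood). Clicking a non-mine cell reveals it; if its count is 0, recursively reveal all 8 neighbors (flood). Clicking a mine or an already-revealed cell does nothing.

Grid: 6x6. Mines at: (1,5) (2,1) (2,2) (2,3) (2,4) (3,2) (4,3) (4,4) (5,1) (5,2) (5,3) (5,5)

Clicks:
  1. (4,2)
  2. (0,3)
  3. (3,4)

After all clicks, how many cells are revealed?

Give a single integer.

Click 1 (4,2) count=5: revealed 1 new [(4,2)] -> total=1
Click 2 (0,3) count=0: revealed 10 new [(0,0) (0,1) (0,2) (0,3) (0,4) (1,0) (1,1) (1,2) (1,3) (1,4)] -> total=11
Click 3 (3,4) count=4: revealed 1 new [(3,4)] -> total=12

Answer: 12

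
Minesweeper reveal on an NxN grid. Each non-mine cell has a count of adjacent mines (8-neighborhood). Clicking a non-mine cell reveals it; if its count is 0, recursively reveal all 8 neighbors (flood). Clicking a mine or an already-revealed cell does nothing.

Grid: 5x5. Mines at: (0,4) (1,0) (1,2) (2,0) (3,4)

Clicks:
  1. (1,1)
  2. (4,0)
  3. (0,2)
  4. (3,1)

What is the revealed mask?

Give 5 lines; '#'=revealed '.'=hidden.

Click 1 (1,1) count=3: revealed 1 new [(1,1)] -> total=1
Click 2 (4,0) count=0: revealed 11 new [(2,1) (2,2) (2,3) (3,0) (3,1) (3,2) (3,3) (4,0) (4,1) (4,2) (4,3)] -> total=12
Click 3 (0,2) count=1: revealed 1 new [(0,2)] -> total=13
Click 4 (3,1) count=1: revealed 0 new [(none)] -> total=13

Answer: ..#..
.#...
.###.
####.
####.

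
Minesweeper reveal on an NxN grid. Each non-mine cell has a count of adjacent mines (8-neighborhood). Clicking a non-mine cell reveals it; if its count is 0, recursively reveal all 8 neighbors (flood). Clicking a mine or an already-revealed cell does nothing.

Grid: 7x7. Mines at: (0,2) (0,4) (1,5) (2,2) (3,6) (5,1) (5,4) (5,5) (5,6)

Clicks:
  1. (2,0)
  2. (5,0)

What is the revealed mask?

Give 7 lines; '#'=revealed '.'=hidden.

Click 1 (2,0) count=0: revealed 10 new [(0,0) (0,1) (1,0) (1,1) (2,0) (2,1) (3,0) (3,1) (4,0) (4,1)] -> total=10
Click 2 (5,0) count=1: revealed 1 new [(5,0)] -> total=11

Answer: ##.....
##.....
##.....
##.....
##.....
#......
.......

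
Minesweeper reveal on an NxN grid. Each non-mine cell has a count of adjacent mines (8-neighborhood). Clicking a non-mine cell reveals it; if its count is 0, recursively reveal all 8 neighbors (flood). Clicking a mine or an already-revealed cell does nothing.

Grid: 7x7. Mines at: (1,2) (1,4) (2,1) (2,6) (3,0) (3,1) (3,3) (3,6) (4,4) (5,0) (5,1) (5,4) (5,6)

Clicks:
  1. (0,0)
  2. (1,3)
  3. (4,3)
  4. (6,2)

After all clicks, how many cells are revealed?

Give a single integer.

Answer: 7

Derivation:
Click 1 (0,0) count=0: revealed 4 new [(0,0) (0,1) (1,0) (1,1)] -> total=4
Click 2 (1,3) count=2: revealed 1 new [(1,3)] -> total=5
Click 3 (4,3) count=3: revealed 1 new [(4,3)] -> total=6
Click 4 (6,2) count=1: revealed 1 new [(6,2)] -> total=7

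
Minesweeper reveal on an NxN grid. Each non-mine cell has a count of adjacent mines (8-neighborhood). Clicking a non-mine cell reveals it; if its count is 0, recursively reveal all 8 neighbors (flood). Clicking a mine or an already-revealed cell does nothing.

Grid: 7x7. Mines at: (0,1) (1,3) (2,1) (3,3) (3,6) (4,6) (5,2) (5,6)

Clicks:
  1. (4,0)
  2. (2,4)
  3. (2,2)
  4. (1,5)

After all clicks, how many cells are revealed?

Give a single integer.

Answer: 18

Derivation:
Click 1 (4,0) count=0: revealed 8 new [(3,0) (3,1) (4,0) (4,1) (5,0) (5,1) (6,0) (6,1)] -> total=8
Click 2 (2,4) count=2: revealed 1 new [(2,4)] -> total=9
Click 3 (2,2) count=3: revealed 1 new [(2,2)] -> total=10
Click 4 (1,5) count=0: revealed 8 new [(0,4) (0,5) (0,6) (1,4) (1,5) (1,6) (2,5) (2,6)] -> total=18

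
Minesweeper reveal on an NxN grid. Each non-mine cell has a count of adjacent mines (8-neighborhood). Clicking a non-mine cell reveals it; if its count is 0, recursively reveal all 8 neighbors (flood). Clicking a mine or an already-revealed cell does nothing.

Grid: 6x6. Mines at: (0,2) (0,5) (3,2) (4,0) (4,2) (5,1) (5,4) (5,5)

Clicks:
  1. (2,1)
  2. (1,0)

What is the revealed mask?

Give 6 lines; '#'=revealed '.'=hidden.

Answer: ##....
##....
##....
##....
......
......

Derivation:
Click 1 (2,1) count=1: revealed 1 new [(2,1)] -> total=1
Click 2 (1,0) count=0: revealed 7 new [(0,0) (0,1) (1,0) (1,1) (2,0) (3,0) (3,1)] -> total=8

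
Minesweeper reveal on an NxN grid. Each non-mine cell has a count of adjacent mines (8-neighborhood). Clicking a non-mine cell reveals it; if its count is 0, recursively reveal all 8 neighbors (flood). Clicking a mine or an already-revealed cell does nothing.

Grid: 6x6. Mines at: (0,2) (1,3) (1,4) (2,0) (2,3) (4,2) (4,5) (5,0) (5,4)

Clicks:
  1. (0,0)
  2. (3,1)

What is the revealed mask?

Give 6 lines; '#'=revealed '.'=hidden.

Answer: ##....
##....
......
.#....
......
......

Derivation:
Click 1 (0,0) count=0: revealed 4 new [(0,0) (0,1) (1,0) (1,1)] -> total=4
Click 2 (3,1) count=2: revealed 1 new [(3,1)] -> total=5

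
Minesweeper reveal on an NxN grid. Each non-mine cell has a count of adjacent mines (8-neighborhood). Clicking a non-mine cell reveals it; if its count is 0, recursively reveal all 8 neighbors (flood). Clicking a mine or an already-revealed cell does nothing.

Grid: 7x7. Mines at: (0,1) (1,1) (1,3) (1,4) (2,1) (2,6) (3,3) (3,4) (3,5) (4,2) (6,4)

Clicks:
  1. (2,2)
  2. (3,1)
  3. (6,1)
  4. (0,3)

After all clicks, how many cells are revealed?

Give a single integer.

Click 1 (2,2) count=4: revealed 1 new [(2,2)] -> total=1
Click 2 (3,1) count=2: revealed 1 new [(3,1)] -> total=2
Click 3 (6,1) count=0: revealed 11 new [(3,0) (4,0) (4,1) (5,0) (5,1) (5,2) (5,3) (6,0) (6,1) (6,2) (6,3)] -> total=13
Click 4 (0,3) count=2: revealed 1 new [(0,3)] -> total=14

Answer: 14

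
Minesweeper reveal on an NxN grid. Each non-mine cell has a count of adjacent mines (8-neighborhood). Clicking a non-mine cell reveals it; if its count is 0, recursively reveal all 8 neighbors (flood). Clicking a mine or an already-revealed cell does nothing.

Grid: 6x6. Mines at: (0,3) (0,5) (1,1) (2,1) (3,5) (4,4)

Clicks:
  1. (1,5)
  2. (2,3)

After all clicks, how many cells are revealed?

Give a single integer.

Click 1 (1,5) count=1: revealed 1 new [(1,5)] -> total=1
Click 2 (2,3) count=0: revealed 9 new [(1,2) (1,3) (1,4) (2,2) (2,3) (2,4) (3,2) (3,3) (3,4)] -> total=10

Answer: 10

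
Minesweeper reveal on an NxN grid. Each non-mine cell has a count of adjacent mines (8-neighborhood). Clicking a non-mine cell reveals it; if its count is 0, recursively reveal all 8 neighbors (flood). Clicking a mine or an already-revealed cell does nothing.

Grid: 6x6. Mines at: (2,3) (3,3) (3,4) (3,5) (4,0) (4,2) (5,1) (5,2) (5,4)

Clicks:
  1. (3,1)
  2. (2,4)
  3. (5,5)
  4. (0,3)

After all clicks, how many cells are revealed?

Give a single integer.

Answer: 21

Derivation:
Click 1 (3,1) count=2: revealed 1 new [(3,1)] -> total=1
Click 2 (2,4) count=4: revealed 1 new [(2,4)] -> total=2
Click 3 (5,5) count=1: revealed 1 new [(5,5)] -> total=3
Click 4 (0,3) count=0: revealed 18 new [(0,0) (0,1) (0,2) (0,3) (0,4) (0,5) (1,0) (1,1) (1,2) (1,3) (1,4) (1,5) (2,0) (2,1) (2,2) (2,5) (3,0) (3,2)] -> total=21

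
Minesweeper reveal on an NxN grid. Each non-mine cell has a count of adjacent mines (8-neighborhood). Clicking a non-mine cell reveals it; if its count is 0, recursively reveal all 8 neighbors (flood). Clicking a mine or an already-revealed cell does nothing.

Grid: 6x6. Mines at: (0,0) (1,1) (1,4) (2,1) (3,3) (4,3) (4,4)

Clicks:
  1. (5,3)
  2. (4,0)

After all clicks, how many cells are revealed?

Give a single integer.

Answer: 10

Derivation:
Click 1 (5,3) count=2: revealed 1 new [(5,3)] -> total=1
Click 2 (4,0) count=0: revealed 9 new [(3,0) (3,1) (3,2) (4,0) (4,1) (4,2) (5,0) (5,1) (5,2)] -> total=10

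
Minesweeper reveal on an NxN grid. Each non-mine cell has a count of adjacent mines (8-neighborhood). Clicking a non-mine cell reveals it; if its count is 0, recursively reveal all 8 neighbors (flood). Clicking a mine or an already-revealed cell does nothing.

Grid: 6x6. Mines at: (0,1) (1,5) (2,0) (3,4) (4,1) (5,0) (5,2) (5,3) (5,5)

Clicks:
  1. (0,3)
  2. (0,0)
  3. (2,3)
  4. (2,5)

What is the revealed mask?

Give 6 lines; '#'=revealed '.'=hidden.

Click 1 (0,3) count=0: revealed 14 new [(0,2) (0,3) (0,4) (1,1) (1,2) (1,3) (1,4) (2,1) (2,2) (2,3) (2,4) (3,1) (3,2) (3,3)] -> total=14
Click 2 (0,0) count=1: revealed 1 new [(0,0)] -> total=15
Click 3 (2,3) count=1: revealed 0 new [(none)] -> total=15
Click 4 (2,5) count=2: revealed 1 new [(2,5)] -> total=16

Answer: #.###.
.####.
.#####
.###..
......
......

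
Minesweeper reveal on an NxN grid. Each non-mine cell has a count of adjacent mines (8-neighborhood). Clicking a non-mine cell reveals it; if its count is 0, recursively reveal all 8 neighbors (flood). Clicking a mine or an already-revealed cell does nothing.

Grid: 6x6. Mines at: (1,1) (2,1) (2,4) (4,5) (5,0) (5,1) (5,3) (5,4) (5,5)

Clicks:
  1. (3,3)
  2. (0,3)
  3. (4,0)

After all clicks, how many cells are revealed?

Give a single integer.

Answer: 10

Derivation:
Click 1 (3,3) count=1: revealed 1 new [(3,3)] -> total=1
Click 2 (0,3) count=0: revealed 8 new [(0,2) (0,3) (0,4) (0,5) (1,2) (1,3) (1,4) (1,5)] -> total=9
Click 3 (4,0) count=2: revealed 1 new [(4,0)] -> total=10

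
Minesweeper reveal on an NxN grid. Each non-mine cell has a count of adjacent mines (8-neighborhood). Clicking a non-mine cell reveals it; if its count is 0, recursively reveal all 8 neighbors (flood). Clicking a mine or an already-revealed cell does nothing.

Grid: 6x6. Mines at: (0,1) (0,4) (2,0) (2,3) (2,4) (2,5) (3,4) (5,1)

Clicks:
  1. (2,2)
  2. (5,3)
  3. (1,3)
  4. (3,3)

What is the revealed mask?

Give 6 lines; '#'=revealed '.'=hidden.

Click 1 (2,2) count=1: revealed 1 new [(2,2)] -> total=1
Click 2 (5,3) count=0: revealed 8 new [(4,2) (4,3) (4,4) (4,5) (5,2) (5,3) (5,4) (5,5)] -> total=9
Click 3 (1,3) count=3: revealed 1 new [(1,3)] -> total=10
Click 4 (3,3) count=3: revealed 1 new [(3,3)] -> total=11

Answer: ......
...#..
..#...
...#..
..####
..####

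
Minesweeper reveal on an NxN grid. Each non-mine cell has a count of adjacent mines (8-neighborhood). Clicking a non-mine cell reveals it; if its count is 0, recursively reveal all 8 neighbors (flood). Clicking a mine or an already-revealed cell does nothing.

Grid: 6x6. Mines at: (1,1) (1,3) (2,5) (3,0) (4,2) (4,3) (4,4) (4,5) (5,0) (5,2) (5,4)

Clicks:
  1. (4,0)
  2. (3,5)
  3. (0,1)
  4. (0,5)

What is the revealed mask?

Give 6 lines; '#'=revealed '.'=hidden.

Answer: .#..##
....##
......
.....#
#.....
......

Derivation:
Click 1 (4,0) count=2: revealed 1 new [(4,0)] -> total=1
Click 2 (3,5) count=3: revealed 1 new [(3,5)] -> total=2
Click 3 (0,1) count=1: revealed 1 new [(0,1)] -> total=3
Click 4 (0,5) count=0: revealed 4 new [(0,4) (0,5) (1,4) (1,5)] -> total=7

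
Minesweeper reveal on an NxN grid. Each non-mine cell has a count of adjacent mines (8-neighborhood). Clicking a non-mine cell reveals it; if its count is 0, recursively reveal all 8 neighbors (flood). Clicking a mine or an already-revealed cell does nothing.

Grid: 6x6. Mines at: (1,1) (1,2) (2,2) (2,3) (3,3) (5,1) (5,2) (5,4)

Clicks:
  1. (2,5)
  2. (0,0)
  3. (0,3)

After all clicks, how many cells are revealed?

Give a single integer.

Click 1 (2,5) count=0: revealed 12 new [(0,3) (0,4) (0,5) (1,3) (1,4) (1,5) (2,4) (2,5) (3,4) (3,5) (4,4) (4,5)] -> total=12
Click 2 (0,0) count=1: revealed 1 new [(0,0)] -> total=13
Click 3 (0,3) count=1: revealed 0 new [(none)] -> total=13

Answer: 13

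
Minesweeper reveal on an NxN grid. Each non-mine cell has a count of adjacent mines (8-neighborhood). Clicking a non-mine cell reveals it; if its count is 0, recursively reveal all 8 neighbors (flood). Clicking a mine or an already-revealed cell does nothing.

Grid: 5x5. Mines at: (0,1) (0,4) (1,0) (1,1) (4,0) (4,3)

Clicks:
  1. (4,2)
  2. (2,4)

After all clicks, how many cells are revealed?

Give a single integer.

Answer: 10

Derivation:
Click 1 (4,2) count=1: revealed 1 new [(4,2)] -> total=1
Click 2 (2,4) count=0: revealed 9 new [(1,2) (1,3) (1,4) (2,2) (2,3) (2,4) (3,2) (3,3) (3,4)] -> total=10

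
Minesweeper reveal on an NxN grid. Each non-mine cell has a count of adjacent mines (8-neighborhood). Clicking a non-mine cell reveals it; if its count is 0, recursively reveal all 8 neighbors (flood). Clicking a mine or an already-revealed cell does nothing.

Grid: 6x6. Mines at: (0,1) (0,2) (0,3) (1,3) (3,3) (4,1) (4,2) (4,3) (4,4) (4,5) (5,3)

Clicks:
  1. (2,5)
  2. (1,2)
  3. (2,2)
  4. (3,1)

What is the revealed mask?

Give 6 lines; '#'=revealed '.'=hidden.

Answer: ....##
..#.##
..#.##
.#..##
......
......

Derivation:
Click 1 (2,5) count=0: revealed 8 new [(0,4) (0,5) (1,4) (1,5) (2,4) (2,5) (3,4) (3,5)] -> total=8
Click 2 (1,2) count=4: revealed 1 new [(1,2)] -> total=9
Click 3 (2,2) count=2: revealed 1 new [(2,2)] -> total=10
Click 4 (3,1) count=2: revealed 1 new [(3,1)] -> total=11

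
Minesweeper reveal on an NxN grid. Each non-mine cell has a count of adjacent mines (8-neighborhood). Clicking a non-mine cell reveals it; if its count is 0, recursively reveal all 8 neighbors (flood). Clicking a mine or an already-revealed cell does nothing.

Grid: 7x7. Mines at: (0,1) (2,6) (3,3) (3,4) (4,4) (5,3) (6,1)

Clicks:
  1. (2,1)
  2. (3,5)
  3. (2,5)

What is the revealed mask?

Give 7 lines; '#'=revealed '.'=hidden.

Click 1 (2,1) count=0: revealed 15 new [(1,0) (1,1) (1,2) (2,0) (2,1) (2,2) (3,0) (3,1) (3,2) (4,0) (4,1) (4,2) (5,0) (5,1) (5,2)] -> total=15
Click 2 (3,5) count=3: revealed 1 new [(3,5)] -> total=16
Click 3 (2,5) count=2: revealed 1 new [(2,5)] -> total=17

Answer: .......
###....
###..#.
###..#.
###....
###....
.......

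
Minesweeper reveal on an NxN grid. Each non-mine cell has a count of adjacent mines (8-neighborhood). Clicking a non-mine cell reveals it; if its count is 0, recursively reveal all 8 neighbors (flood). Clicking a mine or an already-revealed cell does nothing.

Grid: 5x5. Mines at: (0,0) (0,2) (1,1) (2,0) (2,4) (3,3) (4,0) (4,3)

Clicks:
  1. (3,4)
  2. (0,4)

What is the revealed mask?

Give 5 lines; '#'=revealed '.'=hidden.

Answer: ...##
...##
.....
....#
.....

Derivation:
Click 1 (3,4) count=3: revealed 1 new [(3,4)] -> total=1
Click 2 (0,4) count=0: revealed 4 new [(0,3) (0,4) (1,3) (1,4)] -> total=5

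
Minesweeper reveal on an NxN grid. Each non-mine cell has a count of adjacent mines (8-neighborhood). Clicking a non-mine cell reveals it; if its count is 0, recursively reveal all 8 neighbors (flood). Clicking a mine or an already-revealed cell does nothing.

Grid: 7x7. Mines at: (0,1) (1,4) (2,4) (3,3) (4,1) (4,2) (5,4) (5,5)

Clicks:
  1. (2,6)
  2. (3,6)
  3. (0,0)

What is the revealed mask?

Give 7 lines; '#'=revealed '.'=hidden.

Answer: #....##
.....##
.....##
.....##
.....##
.......
.......

Derivation:
Click 1 (2,6) count=0: revealed 10 new [(0,5) (0,6) (1,5) (1,6) (2,5) (2,6) (3,5) (3,6) (4,5) (4,6)] -> total=10
Click 2 (3,6) count=0: revealed 0 new [(none)] -> total=10
Click 3 (0,0) count=1: revealed 1 new [(0,0)] -> total=11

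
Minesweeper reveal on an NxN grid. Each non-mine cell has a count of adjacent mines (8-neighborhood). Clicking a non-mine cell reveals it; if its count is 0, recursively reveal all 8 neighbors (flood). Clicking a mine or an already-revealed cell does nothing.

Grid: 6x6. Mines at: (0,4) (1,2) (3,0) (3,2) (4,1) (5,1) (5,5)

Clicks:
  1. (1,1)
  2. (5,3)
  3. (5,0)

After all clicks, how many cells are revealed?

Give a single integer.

Answer: 8

Derivation:
Click 1 (1,1) count=1: revealed 1 new [(1,1)] -> total=1
Click 2 (5,3) count=0: revealed 6 new [(4,2) (4,3) (4,4) (5,2) (5,3) (5,4)] -> total=7
Click 3 (5,0) count=2: revealed 1 new [(5,0)] -> total=8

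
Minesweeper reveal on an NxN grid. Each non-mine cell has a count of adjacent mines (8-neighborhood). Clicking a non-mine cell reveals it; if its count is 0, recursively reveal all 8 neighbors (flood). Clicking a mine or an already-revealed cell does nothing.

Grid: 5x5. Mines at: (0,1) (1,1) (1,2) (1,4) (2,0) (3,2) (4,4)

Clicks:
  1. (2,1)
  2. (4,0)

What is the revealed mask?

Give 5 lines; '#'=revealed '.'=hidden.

Answer: .....
.....
.#...
##...
##...

Derivation:
Click 1 (2,1) count=4: revealed 1 new [(2,1)] -> total=1
Click 2 (4,0) count=0: revealed 4 new [(3,0) (3,1) (4,0) (4,1)] -> total=5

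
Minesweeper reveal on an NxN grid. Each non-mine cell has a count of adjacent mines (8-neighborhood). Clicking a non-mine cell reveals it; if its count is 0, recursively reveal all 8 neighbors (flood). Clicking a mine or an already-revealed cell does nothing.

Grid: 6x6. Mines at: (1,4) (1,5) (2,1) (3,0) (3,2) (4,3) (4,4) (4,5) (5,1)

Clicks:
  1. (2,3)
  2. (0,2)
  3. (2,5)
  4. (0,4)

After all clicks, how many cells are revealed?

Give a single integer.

Click 1 (2,3) count=2: revealed 1 new [(2,3)] -> total=1
Click 2 (0,2) count=0: revealed 8 new [(0,0) (0,1) (0,2) (0,3) (1,0) (1,1) (1,2) (1,3)] -> total=9
Click 3 (2,5) count=2: revealed 1 new [(2,5)] -> total=10
Click 4 (0,4) count=2: revealed 1 new [(0,4)] -> total=11

Answer: 11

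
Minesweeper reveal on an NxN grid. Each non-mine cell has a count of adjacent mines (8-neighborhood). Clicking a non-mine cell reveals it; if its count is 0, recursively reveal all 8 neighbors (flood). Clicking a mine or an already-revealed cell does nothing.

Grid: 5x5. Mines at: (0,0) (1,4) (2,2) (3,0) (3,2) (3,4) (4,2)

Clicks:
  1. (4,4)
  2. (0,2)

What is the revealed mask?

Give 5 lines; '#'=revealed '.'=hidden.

Answer: .###.
.###.
.....
.....
....#

Derivation:
Click 1 (4,4) count=1: revealed 1 new [(4,4)] -> total=1
Click 2 (0,2) count=0: revealed 6 new [(0,1) (0,2) (0,3) (1,1) (1,2) (1,3)] -> total=7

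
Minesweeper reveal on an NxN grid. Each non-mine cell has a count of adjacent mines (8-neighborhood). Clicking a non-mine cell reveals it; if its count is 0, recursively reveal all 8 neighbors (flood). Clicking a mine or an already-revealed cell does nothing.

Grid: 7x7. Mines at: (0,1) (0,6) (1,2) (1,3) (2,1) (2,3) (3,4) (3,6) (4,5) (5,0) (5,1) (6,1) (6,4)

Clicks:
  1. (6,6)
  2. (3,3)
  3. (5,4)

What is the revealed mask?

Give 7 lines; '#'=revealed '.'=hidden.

Click 1 (6,6) count=0: revealed 4 new [(5,5) (5,6) (6,5) (6,6)] -> total=4
Click 2 (3,3) count=2: revealed 1 new [(3,3)] -> total=5
Click 3 (5,4) count=2: revealed 1 new [(5,4)] -> total=6

Answer: .......
.......
.......
...#...
.......
....###
.....##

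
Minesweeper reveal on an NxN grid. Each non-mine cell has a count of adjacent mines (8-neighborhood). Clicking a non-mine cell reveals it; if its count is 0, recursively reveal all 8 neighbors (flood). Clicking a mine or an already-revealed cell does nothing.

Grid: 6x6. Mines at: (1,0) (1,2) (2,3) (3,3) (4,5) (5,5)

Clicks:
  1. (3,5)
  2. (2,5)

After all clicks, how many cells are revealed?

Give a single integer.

Click 1 (3,5) count=1: revealed 1 new [(3,5)] -> total=1
Click 2 (2,5) count=0: revealed 9 new [(0,3) (0,4) (0,5) (1,3) (1,4) (1,5) (2,4) (2,5) (3,4)] -> total=10

Answer: 10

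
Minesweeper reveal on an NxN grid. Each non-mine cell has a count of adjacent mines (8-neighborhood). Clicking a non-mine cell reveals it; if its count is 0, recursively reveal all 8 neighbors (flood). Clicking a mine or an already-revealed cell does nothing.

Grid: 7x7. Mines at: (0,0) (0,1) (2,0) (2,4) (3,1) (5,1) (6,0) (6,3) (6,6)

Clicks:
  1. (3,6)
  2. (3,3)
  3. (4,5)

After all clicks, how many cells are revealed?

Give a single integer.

Click 1 (3,6) count=0: revealed 27 new [(0,2) (0,3) (0,4) (0,5) (0,6) (1,2) (1,3) (1,4) (1,5) (1,6) (2,5) (2,6) (3,2) (3,3) (3,4) (3,5) (3,6) (4,2) (4,3) (4,4) (4,5) (4,6) (5,2) (5,3) (5,4) (5,5) (5,6)] -> total=27
Click 2 (3,3) count=1: revealed 0 new [(none)] -> total=27
Click 3 (4,5) count=0: revealed 0 new [(none)] -> total=27

Answer: 27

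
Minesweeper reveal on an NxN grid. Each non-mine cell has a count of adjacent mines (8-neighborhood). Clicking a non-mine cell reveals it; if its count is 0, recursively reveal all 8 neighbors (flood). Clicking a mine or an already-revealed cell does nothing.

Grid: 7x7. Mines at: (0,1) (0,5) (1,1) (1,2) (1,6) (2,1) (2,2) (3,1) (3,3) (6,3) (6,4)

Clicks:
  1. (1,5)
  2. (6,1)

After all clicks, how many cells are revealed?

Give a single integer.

Answer: 10

Derivation:
Click 1 (1,5) count=2: revealed 1 new [(1,5)] -> total=1
Click 2 (6,1) count=0: revealed 9 new [(4,0) (4,1) (4,2) (5,0) (5,1) (5,2) (6,0) (6,1) (6,2)] -> total=10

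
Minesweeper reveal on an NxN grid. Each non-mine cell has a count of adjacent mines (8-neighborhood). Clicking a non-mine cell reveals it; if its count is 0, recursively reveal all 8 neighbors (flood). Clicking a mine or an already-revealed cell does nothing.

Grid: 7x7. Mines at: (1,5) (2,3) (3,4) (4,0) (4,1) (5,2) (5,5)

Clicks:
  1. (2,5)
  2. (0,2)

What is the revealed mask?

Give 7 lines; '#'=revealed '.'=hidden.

Answer: #####..
#####..
###..#.
###....
.......
.......
.......

Derivation:
Click 1 (2,5) count=2: revealed 1 new [(2,5)] -> total=1
Click 2 (0,2) count=0: revealed 16 new [(0,0) (0,1) (0,2) (0,3) (0,4) (1,0) (1,1) (1,2) (1,3) (1,4) (2,0) (2,1) (2,2) (3,0) (3,1) (3,2)] -> total=17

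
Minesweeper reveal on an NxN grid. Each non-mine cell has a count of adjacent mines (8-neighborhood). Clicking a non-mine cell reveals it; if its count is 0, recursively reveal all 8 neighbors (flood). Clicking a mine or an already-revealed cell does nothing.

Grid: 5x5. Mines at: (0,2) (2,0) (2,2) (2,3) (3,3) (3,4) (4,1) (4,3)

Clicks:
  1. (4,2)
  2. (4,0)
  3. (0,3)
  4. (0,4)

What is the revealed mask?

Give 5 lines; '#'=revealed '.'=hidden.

Click 1 (4,2) count=3: revealed 1 new [(4,2)] -> total=1
Click 2 (4,0) count=1: revealed 1 new [(4,0)] -> total=2
Click 3 (0,3) count=1: revealed 1 new [(0,3)] -> total=3
Click 4 (0,4) count=0: revealed 3 new [(0,4) (1,3) (1,4)] -> total=6

Answer: ...##
...##
.....
.....
#.#..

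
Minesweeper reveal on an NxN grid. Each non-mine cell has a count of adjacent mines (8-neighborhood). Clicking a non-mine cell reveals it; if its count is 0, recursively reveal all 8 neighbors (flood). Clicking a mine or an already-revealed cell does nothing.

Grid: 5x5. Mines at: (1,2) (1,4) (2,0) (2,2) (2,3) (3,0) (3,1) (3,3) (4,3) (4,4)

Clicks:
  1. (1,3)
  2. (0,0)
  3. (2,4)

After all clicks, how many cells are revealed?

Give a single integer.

Answer: 6

Derivation:
Click 1 (1,3) count=4: revealed 1 new [(1,3)] -> total=1
Click 2 (0,0) count=0: revealed 4 new [(0,0) (0,1) (1,0) (1,1)] -> total=5
Click 3 (2,4) count=3: revealed 1 new [(2,4)] -> total=6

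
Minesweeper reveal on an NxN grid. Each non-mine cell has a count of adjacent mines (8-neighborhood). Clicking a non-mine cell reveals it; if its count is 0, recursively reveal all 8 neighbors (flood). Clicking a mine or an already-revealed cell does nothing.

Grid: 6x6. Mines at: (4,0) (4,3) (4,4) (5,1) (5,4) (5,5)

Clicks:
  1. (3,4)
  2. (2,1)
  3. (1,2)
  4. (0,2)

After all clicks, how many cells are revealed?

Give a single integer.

Click 1 (3,4) count=2: revealed 1 new [(3,4)] -> total=1
Click 2 (2,1) count=0: revealed 23 new [(0,0) (0,1) (0,2) (0,3) (0,4) (0,5) (1,0) (1,1) (1,2) (1,3) (1,4) (1,5) (2,0) (2,1) (2,2) (2,3) (2,4) (2,5) (3,0) (3,1) (3,2) (3,3) (3,5)] -> total=24
Click 3 (1,2) count=0: revealed 0 new [(none)] -> total=24
Click 4 (0,2) count=0: revealed 0 new [(none)] -> total=24

Answer: 24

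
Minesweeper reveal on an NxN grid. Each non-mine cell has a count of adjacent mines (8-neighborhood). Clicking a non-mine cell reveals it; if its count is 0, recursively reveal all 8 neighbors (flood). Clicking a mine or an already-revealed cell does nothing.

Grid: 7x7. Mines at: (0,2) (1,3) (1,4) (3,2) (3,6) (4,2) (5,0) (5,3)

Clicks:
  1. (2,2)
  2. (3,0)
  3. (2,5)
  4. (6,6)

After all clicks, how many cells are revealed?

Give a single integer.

Answer: 21

Derivation:
Click 1 (2,2) count=2: revealed 1 new [(2,2)] -> total=1
Click 2 (3,0) count=0: revealed 10 new [(0,0) (0,1) (1,0) (1,1) (2,0) (2,1) (3,0) (3,1) (4,0) (4,1)] -> total=11
Click 3 (2,5) count=2: revealed 1 new [(2,5)] -> total=12
Click 4 (6,6) count=0: revealed 9 new [(4,4) (4,5) (4,6) (5,4) (5,5) (5,6) (6,4) (6,5) (6,6)] -> total=21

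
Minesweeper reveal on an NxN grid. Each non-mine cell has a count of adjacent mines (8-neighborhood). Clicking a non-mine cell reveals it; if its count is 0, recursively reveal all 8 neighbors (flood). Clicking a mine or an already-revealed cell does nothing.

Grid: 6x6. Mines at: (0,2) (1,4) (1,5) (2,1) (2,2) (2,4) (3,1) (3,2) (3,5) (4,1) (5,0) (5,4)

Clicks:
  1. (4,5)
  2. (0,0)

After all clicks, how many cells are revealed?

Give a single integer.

Answer: 5

Derivation:
Click 1 (4,5) count=2: revealed 1 new [(4,5)] -> total=1
Click 2 (0,0) count=0: revealed 4 new [(0,0) (0,1) (1,0) (1,1)] -> total=5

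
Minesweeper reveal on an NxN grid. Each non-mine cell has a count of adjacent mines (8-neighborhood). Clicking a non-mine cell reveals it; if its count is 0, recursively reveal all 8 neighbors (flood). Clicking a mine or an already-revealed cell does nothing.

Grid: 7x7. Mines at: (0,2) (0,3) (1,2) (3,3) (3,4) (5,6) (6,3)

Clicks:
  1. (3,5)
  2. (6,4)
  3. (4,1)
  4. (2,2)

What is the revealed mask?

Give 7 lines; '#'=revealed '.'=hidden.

Answer: ##.....
##.....
###....
###..#.
###....
###....
###.#..

Derivation:
Click 1 (3,5) count=1: revealed 1 new [(3,5)] -> total=1
Click 2 (6,4) count=1: revealed 1 new [(6,4)] -> total=2
Click 3 (4,1) count=0: revealed 19 new [(0,0) (0,1) (1,0) (1,1) (2,0) (2,1) (2,2) (3,0) (3,1) (3,2) (4,0) (4,1) (4,2) (5,0) (5,1) (5,2) (6,0) (6,1) (6,2)] -> total=21
Click 4 (2,2) count=2: revealed 0 new [(none)] -> total=21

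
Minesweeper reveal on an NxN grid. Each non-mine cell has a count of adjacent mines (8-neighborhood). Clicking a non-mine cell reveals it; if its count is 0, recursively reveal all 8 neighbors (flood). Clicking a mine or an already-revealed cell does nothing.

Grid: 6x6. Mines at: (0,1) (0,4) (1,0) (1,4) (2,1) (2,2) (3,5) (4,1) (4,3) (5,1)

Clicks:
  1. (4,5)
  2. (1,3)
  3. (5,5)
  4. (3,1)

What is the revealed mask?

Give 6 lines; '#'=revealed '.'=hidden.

Answer: ......
...#..
......
.#....
....##
....##

Derivation:
Click 1 (4,5) count=1: revealed 1 new [(4,5)] -> total=1
Click 2 (1,3) count=3: revealed 1 new [(1,3)] -> total=2
Click 3 (5,5) count=0: revealed 3 new [(4,4) (5,4) (5,5)] -> total=5
Click 4 (3,1) count=3: revealed 1 new [(3,1)] -> total=6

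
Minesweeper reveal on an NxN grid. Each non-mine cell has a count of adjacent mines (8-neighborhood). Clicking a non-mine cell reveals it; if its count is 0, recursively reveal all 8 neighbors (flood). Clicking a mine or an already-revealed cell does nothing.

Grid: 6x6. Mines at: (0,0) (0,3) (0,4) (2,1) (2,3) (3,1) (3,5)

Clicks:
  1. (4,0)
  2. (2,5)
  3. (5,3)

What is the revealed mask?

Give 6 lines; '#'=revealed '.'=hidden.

Answer: ......
......
.....#
..###.
######
######

Derivation:
Click 1 (4,0) count=1: revealed 1 new [(4,0)] -> total=1
Click 2 (2,5) count=1: revealed 1 new [(2,5)] -> total=2
Click 3 (5,3) count=0: revealed 14 new [(3,2) (3,3) (3,4) (4,1) (4,2) (4,3) (4,4) (4,5) (5,0) (5,1) (5,2) (5,3) (5,4) (5,5)] -> total=16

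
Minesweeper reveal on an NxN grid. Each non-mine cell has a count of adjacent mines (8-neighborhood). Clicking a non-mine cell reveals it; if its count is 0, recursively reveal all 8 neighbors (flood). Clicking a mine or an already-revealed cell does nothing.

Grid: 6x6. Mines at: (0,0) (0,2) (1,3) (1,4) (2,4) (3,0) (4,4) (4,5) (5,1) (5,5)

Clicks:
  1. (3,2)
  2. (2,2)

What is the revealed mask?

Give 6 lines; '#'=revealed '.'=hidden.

Answer: ......
......
.###..
.###..
.###..
......

Derivation:
Click 1 (3,2) count=0: revealed 9 new [(2,1) (2,2) (2,3) (3,1) (3,2) (3,3) (4,1) (4,2) (4,3)] -> total=9
Click 2 (2,2) count=1: revealed 0 new [(none)] -> total=9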